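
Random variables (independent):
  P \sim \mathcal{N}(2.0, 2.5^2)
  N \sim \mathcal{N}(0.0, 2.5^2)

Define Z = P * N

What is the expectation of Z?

For independent RVs: E[XY] = E[X]*E[Y]
E[P] = 2
E[N] = 0
E[Z] = 2 * 0 = 0

0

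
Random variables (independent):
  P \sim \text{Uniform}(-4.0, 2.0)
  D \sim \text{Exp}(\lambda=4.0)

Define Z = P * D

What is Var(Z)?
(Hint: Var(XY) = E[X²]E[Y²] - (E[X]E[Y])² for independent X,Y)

Var(XY) = E[X²]E[Y²] - (E[X]E[Y])²
E[P] = -1, Var(P) = 3
E[D] = 0.25, Var(D) = 0.0625
E[P²] = 3 + (-1)² = 4
E[D²] = 0.0625 + 0.25² = 0.125
Var(Z) = 4*0.125 - (-1*0.25)²
= 0.5 - 0.0625 = 0.4375

0.4375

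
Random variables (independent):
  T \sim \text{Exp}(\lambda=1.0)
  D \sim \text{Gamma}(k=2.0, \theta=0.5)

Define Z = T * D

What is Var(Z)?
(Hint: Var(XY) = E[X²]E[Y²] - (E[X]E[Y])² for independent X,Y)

Var(XY) = E[X²]E[Y²] - (E[X]E[Y])²
E[T] = 1, Var(T) = 1
E[D] = 1, Var(D) = 0.5
E[T²] = 1 + 1² = 2
E[D²] = 0.5 + 1² = 1.5
Var(Z) = 2*1.5 - (1*1)²
= 3 - 1 = 2

2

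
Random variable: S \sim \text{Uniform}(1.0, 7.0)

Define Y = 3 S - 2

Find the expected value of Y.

For Y = 3S - 2:
E[Y] = 3 * E[S] - 2
E[S] = (1 + 7)/2 = 4
E[Y] = 3 * 4 - 2 = 10

10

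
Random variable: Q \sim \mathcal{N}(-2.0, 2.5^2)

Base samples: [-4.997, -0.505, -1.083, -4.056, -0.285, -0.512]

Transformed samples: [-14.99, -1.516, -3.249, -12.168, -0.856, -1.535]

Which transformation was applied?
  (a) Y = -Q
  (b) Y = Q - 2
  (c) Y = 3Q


Checking option (c) Y = 3Q:
  Q = -4.997 -> Y = -14.99 ✓
  Q = -0.505 -> Y = -1.516 ✓
  Q = -1.083 -> Y = -3.249 ✓
All samples match this transformation.

(c) 3Q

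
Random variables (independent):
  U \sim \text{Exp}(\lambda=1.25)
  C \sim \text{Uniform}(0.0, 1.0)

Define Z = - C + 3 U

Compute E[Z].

E[Z] = 3*E[U] - 1*E[C]
E[U] = 0.8
E[C] = 0.5
E[Z] = 3*0.8 - 1*0.5 = 1.9

1.9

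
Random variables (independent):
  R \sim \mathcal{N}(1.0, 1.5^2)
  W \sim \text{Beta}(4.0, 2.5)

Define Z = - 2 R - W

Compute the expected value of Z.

E[Z] = -2*E[R] - 1*E[W]
E[R] = 1
E[W] = 0.61538462
E[Z] = -2*1 - 1*0.61538462 = -2.6153846

-2.6153846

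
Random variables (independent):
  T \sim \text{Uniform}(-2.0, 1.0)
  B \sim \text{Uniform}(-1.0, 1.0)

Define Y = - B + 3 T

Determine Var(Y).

For independent RVs: Var(aX + bY) = a²Var(X) + b²Var(Y)
Var(T) = 0.75
Var(B) = 0.33333333
Var(Y) = 3²*0.75 + (-1)²*0.33333333
= 9*0.75 + 1*0.33333333 = 7.0833333

7.0833333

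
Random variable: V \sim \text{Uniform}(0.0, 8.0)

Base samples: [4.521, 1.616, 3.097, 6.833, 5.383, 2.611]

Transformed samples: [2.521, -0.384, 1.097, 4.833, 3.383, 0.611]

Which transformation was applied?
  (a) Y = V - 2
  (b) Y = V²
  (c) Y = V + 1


Checking option (a) Y = V - 2:
  V = 4.521 -> Y = 2.521 ✓
  V = 1.616 -> Y = -0.384 ✓
  V = 3.097 -> Y = 1.097 ✓
All samples match this transformation.

(a) V - 2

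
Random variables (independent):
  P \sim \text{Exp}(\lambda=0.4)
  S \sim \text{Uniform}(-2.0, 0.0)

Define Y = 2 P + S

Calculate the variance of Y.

For independent RVs: Var(aX + bY) = a²Var(X) + b²Var(Y)
Var(P) = 6.25
Var(S) = 0.33333333
Var(Y) = 2²*6.25 + 1²*0.33333333
= 4*6.25 + 1*0.33333333 = 25.333333

25.333333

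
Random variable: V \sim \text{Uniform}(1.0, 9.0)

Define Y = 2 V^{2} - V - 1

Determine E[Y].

E[Y] = 2*E[V²] - 1*E[V] - 1
E[V] = 5
E[V²] = Var(V) + (E[V])² = 5.3333333 + 25 = 30.333333
E[Y] = 2*30.333333 - 1*5 - 1 = 54.666667

54.666667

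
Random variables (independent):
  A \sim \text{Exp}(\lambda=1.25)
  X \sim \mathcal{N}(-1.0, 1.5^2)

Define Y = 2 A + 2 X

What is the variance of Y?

For independent RVs: Var(aX + bY) = a²Var(X) + b²Var(Y)
Var(A) = 0.64
Var(X) = 2.25
Var(Y) = 2²*0.64 + 2²*2.25
= 4*0.64 + 4*2.25 = 11.56

11.56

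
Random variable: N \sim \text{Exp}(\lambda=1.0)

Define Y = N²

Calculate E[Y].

Using E[X²] = Var(X) + (E[X])²:
E[N] = 1
Var(N) = 1/1.0^2 = 1
E[N²] = 1 + 1² = 1 + 1 = 2

2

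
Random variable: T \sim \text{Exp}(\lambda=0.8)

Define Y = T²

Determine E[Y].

Using E[X²] = Var(X) + (E[X])²:
E[T] = 1.25
Var(T) = 1/0.8^2 = 1.5625
E[T²] = 1.5625 + 1.25² = 1.5625 + 1.5625 = 3.125

3.125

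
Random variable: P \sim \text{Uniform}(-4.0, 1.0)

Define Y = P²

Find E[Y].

E[P²] = Var(P) + (E[P])² = 2.0833333 + 2.25 = 4.3333333

4.3333333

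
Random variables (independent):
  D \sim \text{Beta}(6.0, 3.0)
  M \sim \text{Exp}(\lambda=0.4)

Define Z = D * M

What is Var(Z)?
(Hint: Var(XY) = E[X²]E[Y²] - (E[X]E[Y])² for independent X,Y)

Var(XY) = E[X²]E[Y²] - (E[X]E[Y])²
E[D] = 0.66666667, Var(D) = 0.022222222
E[M] = 2.5, Var(M) = 6.25
E[D²] = 0.022222222 + 0.66666667² = 0.46666667
E[M²] = 6.25 + 2.5² = 12.5
Var(Z) = 0.46666667*12.5 - (0.66666667*2.5)²
= 5.8333333 - 2.7777778 = 3.0555556

3.0555556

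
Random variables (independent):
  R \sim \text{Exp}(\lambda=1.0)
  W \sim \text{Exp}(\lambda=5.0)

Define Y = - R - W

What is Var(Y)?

For independent RVs: Var(aX + bY) = a²Var(X) + b²Var(Y)
Var(R) = 1
Var(W) = 0.04
Var(Y) = (-1)²*1 + (-1)²*0.04
= 1*1 + 1*0.04 = 1.04

1.04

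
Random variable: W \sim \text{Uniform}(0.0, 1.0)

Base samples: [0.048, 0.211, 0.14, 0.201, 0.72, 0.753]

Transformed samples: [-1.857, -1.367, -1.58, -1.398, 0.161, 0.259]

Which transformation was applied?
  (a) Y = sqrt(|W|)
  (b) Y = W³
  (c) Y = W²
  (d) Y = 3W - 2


Checking option (d) Y = 3W - 2:
  W = 0.048 -> Y = -1.857 ✓
  W = 0.211 -> Y = -1.367 ✓
  W = 0.14 -> Y = -1.58 ✓
All samples match this transformation.

(d) 3W - 2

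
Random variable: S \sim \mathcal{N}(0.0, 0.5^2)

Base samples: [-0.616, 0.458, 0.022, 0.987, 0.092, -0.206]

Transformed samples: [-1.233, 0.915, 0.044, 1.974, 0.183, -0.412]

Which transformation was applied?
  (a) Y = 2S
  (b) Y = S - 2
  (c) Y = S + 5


Checking option (a) Y = 2S:
  S = -0.616 -> Y = -1.233 ✓
  S = 0.458 -> Y = 0.915 ✓
  S = 0.022 -> Y = 0.044 ✓
All samples match this transformation.

(a) 2S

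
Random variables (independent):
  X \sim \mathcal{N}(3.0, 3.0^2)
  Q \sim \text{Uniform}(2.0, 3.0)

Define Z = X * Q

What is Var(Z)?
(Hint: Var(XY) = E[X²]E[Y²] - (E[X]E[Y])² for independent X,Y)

Var(XY) = E[X²]E[Y²] - (E[X]E[Y])²
E[X] = 3, Var(X) = 9
E[Q] = 2.5, Var(Q) = 0.083333333
E[X²] = 9 + 3² = 18
E[Q²] = 0.083333333 + 2.5² = 6.3333333
Var(Z) = 18*6.3333333 - (3*2.5)²
= 114 - 56.25 = 57.75

57.75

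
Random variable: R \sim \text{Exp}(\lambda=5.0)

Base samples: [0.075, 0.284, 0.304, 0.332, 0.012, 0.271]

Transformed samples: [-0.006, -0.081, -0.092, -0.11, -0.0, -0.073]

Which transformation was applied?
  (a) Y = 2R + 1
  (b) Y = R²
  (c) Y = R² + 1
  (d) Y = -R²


Checking option (d) Y = -R²:
  R = 0.075 -> Y = -0.006 ✓
  R = 0.284 -> Y = -0.081 ✓
  R = 0.304 -> Y = -0.092 ✓
All samples match this transformation.

(d) -R²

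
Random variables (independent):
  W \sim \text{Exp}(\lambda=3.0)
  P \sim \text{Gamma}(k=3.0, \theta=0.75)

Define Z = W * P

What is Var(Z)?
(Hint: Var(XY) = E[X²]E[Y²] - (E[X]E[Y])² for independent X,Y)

Var(XY) = E[X²]E[Y²] - (E[X]E[Y])²
E[W] = 0.33333333, Var(W) = 0.11111111
E[P] = 2.25, Var(P) = 1.6875
E[W²] = 0.11111111 + 0.33333333² = 0.22222222
E[P²] = 1.6875 + 2.25² = 6.75
Var(Z) = 0.22222222*6.75 - (0.33333333*2.25)²
= 1.5 - 0.5625 = 0.9375

0.9375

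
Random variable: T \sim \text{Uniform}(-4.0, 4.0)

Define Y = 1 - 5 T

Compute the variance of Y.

For Y = aT + b: Var(Y) = a² * Var(T)
Var(T) = (4 + 4)^2/12 = 5.3333333
Var(Y) = (-5)² * 5.3333333 = 25 * 5.3333333 = 133.33333

133.33333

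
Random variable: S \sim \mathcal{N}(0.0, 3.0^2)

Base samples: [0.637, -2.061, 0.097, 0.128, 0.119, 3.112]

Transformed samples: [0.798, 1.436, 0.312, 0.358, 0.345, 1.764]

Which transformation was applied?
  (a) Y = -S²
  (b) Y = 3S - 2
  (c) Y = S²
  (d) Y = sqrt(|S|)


Checking option (d) Y = sqrt(|S|):
  S = 0.637 -> Y = 0.798 ✓
  S = -2.061 -> Y = 1.436 ✓
  S = 0.097 -> Y = 0.312 ✓
All samples match this transformation.

(d) sqrt(|S|)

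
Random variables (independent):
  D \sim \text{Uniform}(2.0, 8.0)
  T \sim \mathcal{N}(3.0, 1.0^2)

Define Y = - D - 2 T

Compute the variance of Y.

For independent RVs: Var(aX + bY) = a²Var(X) + b²Var(Y)
Var(D) = 3
Var(T) = 1
Var(Y) = (-1)²*3 + (-2)²*1
= 1*3 + 4*1 = 7

7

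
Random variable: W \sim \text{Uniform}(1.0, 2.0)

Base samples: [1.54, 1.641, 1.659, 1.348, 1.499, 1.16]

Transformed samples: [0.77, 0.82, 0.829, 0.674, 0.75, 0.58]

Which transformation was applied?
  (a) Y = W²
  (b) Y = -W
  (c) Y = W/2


Checking option (c) Y = W/2:
  W = 1.54 -> Y = 0.77 ✓
  W = 1.641 -> Y = 0.82 ✓
  W = 1.659 -> Y = 0.829 ✓
All samples match this transformation.

(c) W/2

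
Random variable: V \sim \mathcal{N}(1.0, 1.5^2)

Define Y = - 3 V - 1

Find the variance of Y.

For Y = aV + b: Var(Y) = a² * Var(V)
Var(V) = 1.5^2 = 2.25
Var(Y) = (-3)² * 2.25 = 9 * 2.25 = 20.25

20.25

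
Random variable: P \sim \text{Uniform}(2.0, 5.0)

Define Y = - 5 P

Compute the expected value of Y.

For Y = -5P:
E[Y] = -5 * E[P]
E[P] = (2 + 5)/2 = 3.5
E[Y] = -5 * 3.5 = -17.5

-17.5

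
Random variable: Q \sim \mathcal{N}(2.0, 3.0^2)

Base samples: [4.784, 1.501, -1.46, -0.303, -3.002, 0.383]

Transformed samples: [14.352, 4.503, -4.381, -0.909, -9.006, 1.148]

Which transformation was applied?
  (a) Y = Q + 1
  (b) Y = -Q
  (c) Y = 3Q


Checking option (c) Y = 3Q:
  Q = 4.784 -> Y = 14.352 ✓
  Q = 1.501 -> Y = 4.503 ✓
  Q = -1.46 -> Y = -4.381 ✓
All samples match this transformation.

(c) 3Q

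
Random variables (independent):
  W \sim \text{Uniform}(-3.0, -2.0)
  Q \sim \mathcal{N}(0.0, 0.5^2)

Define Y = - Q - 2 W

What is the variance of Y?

For independent RVs: Var(aX + bY) = a²Var(X) + b²Var(Y)
Var(W) = 0.083333333
Var(Q) = 0.25
Var(Y) = (-2)²*0.083333333 + (-1)²*0.25
= 4*0.083333333 + 1*0.25 = 0.58333333

0.58333333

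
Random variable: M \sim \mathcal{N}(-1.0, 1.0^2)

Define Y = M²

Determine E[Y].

Using E[X²] = Var(X) + (E[X])²:
E[M] = -1
Var(M) = 1.0^2 = 1
E[M²] = 1 + (-1)² = 1 + 1 = 2

2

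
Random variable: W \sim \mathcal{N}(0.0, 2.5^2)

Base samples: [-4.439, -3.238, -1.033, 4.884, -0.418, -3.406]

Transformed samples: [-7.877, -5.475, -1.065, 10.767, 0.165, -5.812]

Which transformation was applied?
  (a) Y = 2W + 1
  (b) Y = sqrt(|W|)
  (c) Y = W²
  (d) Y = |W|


Checking option (a) Y = 2W + 1:
  W = -4.439 -> Y = -7.877 ✓
  W = -3.238 -> Y = -5.475 ✓
  W = -1.033 -> Y = -1.065 ✓
All samples match this transformation.

(a) 2W + 1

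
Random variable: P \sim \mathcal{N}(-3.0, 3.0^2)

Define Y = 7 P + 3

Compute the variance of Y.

For Y = aP + b: Var(Y) = a² * Var(P)
Var(P) = 3.0^2 = 9
Var(Y) = 7² * 9 = 49 * 9 = 441

441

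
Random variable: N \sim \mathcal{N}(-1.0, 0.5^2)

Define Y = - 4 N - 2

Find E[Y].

For Y = -4N - 2:
E[Y] = -4 * E[N] - 2
E[N] = -1.0 = -1
E[Y] = -4 * (-1) - 2 = 2

2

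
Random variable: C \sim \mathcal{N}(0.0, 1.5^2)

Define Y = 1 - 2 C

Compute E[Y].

For Y = -2C + 1:
E[Y] = -2 * E[C] + 1
E[C] = 0.0 = 0
E[Y] = -2 * 0 + 1 = 1

1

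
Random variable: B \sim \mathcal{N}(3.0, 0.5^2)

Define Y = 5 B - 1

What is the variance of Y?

For Y = aB + b: Var(Y) = a² * Var(B)
Var(B) = 0.5^2 = 0.25
Var(Y) = 5² * 0.25 = 25 * 0.25 = 6.25

6.25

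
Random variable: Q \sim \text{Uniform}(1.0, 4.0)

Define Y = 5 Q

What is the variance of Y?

For Y = aQ + b: Var(Y) = a² * Var(Q)
Var(Q) = (4 - 1)^2/12 = 0.75
Var(Y) = 5² * 0.75 = 25 * 0.75 = 18.75

18.75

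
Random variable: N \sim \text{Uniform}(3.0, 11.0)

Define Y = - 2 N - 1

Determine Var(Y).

For Y = aN + b: Var(Y) = a² * Var(N)
Var(N) = (11 - 3)^2/12 = 5.3333333
Var(Y) = (-2)² * 5.3333333 = 4 * 5.3333333 = 21.333333

21.333333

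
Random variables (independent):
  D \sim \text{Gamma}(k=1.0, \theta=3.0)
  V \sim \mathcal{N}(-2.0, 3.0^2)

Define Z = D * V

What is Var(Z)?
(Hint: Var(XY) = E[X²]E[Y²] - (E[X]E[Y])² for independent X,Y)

Var(XY) = E[X²]E[Y²] - (E[X]E[Y])²
E[D] = 3, Var(D) = 9
E[V] = -2, Var(V) = 9
E[D²] = 9 + 3² = 18
E[V²] = 9 + (-2)² = 13
Var(Z) = 18*13 - (3*(-2))²
= 234 - 36 = 198

198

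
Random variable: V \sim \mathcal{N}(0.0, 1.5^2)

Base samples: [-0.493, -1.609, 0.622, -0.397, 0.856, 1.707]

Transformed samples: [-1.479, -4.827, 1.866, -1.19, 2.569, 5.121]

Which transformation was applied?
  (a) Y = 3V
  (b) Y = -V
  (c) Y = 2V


Checking option (a) Y = 3V:
  V = -0.493 -> Y = -1.479 ✓
  V = -1.609 -> Y = -4.827 ✓
  V = 0.622 -> Y = 1.866 ✓
All samples match this transformation.

(a) 3V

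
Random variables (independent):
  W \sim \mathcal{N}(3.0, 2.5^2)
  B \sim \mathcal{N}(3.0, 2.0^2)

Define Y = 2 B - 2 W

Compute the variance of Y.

For independent RVs: Var(aX + bY) = a²Var(X) + b²Var(Y)
Var(W) = 6.25
Var(B) = 4
Var(Y) = (-2)²*6.25 + 2²*4
= 4*6.25 + 4*4 = 41

41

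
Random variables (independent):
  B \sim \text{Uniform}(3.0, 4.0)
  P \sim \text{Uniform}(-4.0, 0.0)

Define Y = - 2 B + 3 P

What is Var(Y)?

For independent RVs: Var(aX + bY) = a²Var(X) + b²Var(Y)
Var(B) = 0.083333333
Var(P) = 1.3333333
Var(Y) = (-2)²*0.083333333 + 3²*1.3333333
= 4*0.083333333 + 9*1.3333333 = 12.333333

12.333333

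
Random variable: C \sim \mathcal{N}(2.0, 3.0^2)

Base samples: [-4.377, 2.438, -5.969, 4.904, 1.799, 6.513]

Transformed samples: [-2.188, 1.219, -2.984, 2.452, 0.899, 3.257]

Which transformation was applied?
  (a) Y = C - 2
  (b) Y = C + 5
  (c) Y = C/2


Checking option (c) Y = C/2:
  C = -4.377 -> Y = -2.188 ✓
  C = 2.438 -> Y = 1.219 ✓
  C = -5.969 -> Y = -2.984 ✓
All samples match this transformation.

(c) C/2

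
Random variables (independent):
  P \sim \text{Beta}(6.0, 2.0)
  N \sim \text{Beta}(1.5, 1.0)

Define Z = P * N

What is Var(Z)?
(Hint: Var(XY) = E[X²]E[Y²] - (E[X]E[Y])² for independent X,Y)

Var(XY) = E[X²]E[Y²] - (E[X]E[Y])²
E[P] = 0.75, Var(P) = 0.020833333
E[N] = 0.6, Var(N) = 0.068571429
E[P²] = 0.020833333 + 0.75² = 0.58333333
E[N²] = 0.068571429 + 0.6² = 0.42857143
Var(Z) = 0.58333333*0.42857143 - (0.75*0.6)²
= 0.25 - 0.2025 = 0.0475

0.0475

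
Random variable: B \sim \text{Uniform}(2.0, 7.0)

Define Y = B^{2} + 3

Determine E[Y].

E[Y] = 1*E[B²] + 3
E[B] = 4.5
E[B²] = Var(B) + (E[B])² = 2.0833333 + 20.25 = 22.333333
E[Y] = 1*22.333333 + 3 = 25.333333

25.333333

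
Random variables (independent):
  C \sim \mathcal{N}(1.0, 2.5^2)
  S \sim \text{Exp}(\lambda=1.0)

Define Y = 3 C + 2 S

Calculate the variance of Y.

For independent RVs: Var(aX + bY) = a²Var(X) + b²Var(Y)
Var(C) = 6.25
Var(S) = 1
Var(Y) = 3²*6.25 + 2²*1
= 9*6.25 + 4*1 = 60.25

60.25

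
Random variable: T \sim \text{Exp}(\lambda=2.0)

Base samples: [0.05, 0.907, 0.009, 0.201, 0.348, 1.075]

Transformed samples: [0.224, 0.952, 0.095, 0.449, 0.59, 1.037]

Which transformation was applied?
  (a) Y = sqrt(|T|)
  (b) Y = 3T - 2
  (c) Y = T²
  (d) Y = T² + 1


Checking option (a) Y = sqrt(|T|):
  T = 0.05 -> Y = 0.224 ✓
  T = 0.907 -> Y = 0.952 ✓
  T = 0.009 -> Y = 0.095 ✓
All samples match this transformation.

(a) sqrt(|T|)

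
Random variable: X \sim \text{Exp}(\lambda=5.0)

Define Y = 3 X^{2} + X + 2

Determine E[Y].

E[Y] = 3*E[X²] + 1*E[X] + 2
E[X] = 0.2
E[X²] = Var(X) + (E[X])² = 0.04 + 0.04 = 0.08
E[Y] = 3*0.08 + 1*0.2 + 2 = 2.44

2.44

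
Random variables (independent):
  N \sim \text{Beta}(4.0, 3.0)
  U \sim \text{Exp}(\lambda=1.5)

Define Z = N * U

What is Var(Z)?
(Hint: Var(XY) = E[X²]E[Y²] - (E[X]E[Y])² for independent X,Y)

Var(XY) = E[X²]E[Y²] - (E[X]E[Y])²
E[N] = 0.57142857, Var(N) = 0.030612245
E[U] = 0.66666667, Var(U) = 0.44444444
E[N²] = 0.030612245 + 0.57142857² = 0.35714286
E[U²] = 0.44444444 + 0.66666667² = 0.88888889
Var(Z) = 0.35714286*0.88888889 - (0.57142857*0.66666667)²
= 0.31746032 - 0.14512472 = 0.1723356

0.1723356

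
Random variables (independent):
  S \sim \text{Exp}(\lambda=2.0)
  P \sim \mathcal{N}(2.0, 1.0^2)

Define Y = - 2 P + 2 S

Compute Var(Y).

For independent RVs: Var(aX + bY) = a²Var(X) + b²Var(Y)
Var(S) = 0.25
Var(P) = 1
Var(Y) = 2²*0.25 + (-2)²*1
= 4*0.25 + 4*1 = 5

5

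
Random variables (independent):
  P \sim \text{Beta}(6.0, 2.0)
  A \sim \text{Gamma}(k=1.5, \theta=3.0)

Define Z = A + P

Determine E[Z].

E[Z] = 1*E[P] + 1*E[A]
E[P] = 0.75
E[A] = 4.5
E[Z] = 1*0.75 + 1*4.5 = 5.25

5.25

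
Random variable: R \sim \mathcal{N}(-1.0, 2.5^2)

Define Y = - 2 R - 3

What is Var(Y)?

For Y = aR + b: Var(Y) = a² * Var(R)
Var(R) = 2.5^2 = 6.25
Var(Y) = (-2)² * 6.25 = 4 * 6.25 = 25

25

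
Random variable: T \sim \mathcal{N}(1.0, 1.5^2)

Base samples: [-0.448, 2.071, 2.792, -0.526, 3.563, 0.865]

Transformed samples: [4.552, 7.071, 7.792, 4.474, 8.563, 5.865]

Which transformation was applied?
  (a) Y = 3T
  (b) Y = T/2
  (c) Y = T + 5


Checking option (c) Y = T + 5:
  T = -0.448 -> Y = 4.552 ✓
  T = 2.071 -> Y = 7.071 ✓
  T = 2.792 -> Y = 7.792 ✓
All samples match this transformation.

(c) T + 5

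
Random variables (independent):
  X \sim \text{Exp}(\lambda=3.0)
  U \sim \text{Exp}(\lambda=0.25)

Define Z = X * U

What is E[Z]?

For independent RVs: E[XY] = E[X]*E[Y]
E[X] = 0.33333333
E[U] = 4
E[Z] = 0.33333333 * 4 = 1.3333333

1.3333333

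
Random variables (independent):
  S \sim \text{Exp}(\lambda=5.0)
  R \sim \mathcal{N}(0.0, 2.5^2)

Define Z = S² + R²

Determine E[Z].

E[Z] = E[S²] + E[R²]
E[S²] = Var(S) + E[S]² = 0.04 + 0.04 = 0.08
E[R²] = Var(R) + E[R]² = 6.25 + 0 = 6.25
E[Z] = 0.08 + 6.25 = 6.33

6.33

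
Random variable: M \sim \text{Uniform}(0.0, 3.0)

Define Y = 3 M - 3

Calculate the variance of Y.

For Y = aM + b: Var(Y) = a² * Var(M)
Var(M) = (3 - 0)^2/12 = 0.75
Var(Y) = 3² * 0.75 = 9 * 0.75 = 6.75

6.75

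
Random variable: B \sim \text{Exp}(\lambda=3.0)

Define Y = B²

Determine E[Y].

Using E[X²] = Var(X) + (E[X])²:
E[B] = 0.33333333
Var(B) = 1/3.0^2 = 0.11111111
E[B²] = 0.11111111 + 0.33333333² = 0.11111111 + 0.11111111 = 0.22222222

0.22222222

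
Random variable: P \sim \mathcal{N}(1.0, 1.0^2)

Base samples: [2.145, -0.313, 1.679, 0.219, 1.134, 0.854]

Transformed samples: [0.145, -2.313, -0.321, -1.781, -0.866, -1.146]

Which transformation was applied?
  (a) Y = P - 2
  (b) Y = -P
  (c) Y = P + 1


Checking option (a) Y = P - 2:
  P = 2.145 -> Y = 0.145 ✓
  P = -0.313 -> Y = -2.313 ✓
  P = 1.679 -> Y = -0.321 ✓
All samples match this transformation.

(a) P - 2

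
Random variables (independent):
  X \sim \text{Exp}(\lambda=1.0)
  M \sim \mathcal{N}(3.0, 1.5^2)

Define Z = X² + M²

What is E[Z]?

E[Z] = E[X²] + E[M²]
E[X²] = Var(X) + E[X]² = 1 + 1 = 2
E[M²] = Var(M) + E[M]² = 2.25 + 9 = 11.25
E[Z] = 2 + 11.25 = 13.25

13.25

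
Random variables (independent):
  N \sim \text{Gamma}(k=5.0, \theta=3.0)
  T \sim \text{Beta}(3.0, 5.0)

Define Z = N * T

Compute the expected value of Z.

For independent RVs: E[XY] = E[X]*E[Y]
E[N] = 15
E[T] = 0.375
E[Z] = 15 * 0.375 = 5.625

5.625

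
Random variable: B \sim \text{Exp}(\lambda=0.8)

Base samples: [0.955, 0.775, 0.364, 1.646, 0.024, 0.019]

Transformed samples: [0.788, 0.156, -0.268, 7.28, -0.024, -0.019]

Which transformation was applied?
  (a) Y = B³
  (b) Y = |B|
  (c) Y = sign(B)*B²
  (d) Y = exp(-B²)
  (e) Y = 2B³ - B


Checking option (e) Y = 2B³ - B:
  B = 0.955 -> Y = 0.788 ✓
  B = 0.775 -> Y = 0.156 ✓
  B = 0.364 -> Y = -0.268 ✓
All samples match this transformation.

(e) 2B³ - B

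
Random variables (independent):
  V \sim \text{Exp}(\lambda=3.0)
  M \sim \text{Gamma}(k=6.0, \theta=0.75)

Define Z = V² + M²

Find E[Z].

E[Z] = E[V²] + E[M²]
E[V²] = Var(V) + E[V]² = 0.11111111 + 0.11111111 = 0.22222222
E[M²] = Var(M) + E[M]² = 3.375 + 20.25 = 23.625
E[Z] = 0.22222222 + 23.625 = 23.847222

23.847222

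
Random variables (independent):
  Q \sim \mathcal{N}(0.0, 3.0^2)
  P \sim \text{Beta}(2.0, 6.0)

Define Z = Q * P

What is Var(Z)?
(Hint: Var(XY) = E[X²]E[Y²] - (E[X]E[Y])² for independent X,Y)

Var(XY) = E[X²]E[Y²] - (E[X]E[Y])²
E[Q] = 0, Var(Q) = 9
E[P] = 0.25, Var(P) = 0.020833333
E[Q²] = 9 + 0² = 9
E[P²] = 0.020833333 + 0.25² = 0.083333333
Var(Z) = 9*0.083333333 - (0*0.25)²
= 0.75 - 0 = 0.75

0.75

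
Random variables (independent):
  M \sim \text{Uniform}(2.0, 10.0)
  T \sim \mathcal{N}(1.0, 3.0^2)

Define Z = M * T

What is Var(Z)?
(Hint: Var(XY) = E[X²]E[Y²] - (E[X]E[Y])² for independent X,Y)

Var(XY) = E[X²]E[Y²] - (E[X]E[Y])²
E[M] = 6, Var(M) = 5.3333333
E[T] = 1, Var(T) = 9
E[M²] = 5.3333333 + 6² = 41.333333
E[T²] = 9 + 1² = 10
Var(Z) = 41.333333*10 - (6*1)²
= 413.33333 - 36 = 377.33333

377.33333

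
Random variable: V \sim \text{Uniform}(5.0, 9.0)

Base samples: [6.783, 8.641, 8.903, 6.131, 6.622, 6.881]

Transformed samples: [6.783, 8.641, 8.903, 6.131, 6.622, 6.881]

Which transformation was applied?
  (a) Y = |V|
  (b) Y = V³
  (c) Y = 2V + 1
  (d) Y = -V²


Checking option (a) Y = |V|:
  V = 6.783 -> Y = 6.783 ✓
  V = 8.641 -> Y = 8.641 ✓
  V = 8.903 -> Y = 8.903 ✓
All samples match this transformation.

(a) |V|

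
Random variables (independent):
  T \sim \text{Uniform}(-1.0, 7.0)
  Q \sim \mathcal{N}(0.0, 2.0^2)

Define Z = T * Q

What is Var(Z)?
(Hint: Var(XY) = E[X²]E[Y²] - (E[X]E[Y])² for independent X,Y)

Var(XY) = E[X²]E[Y²] - (E[X]E[Y])²
E[T] = 3, Var(T) = 5.3333333
E[Q] = 0, Var(Q) = 4
E[T²] = 5.3333333 + 3² = 14.333333
E[Q²] = 4 + 0² = 4
Var(Z) = 14.333333*4 - (3*0)²
= 57.333333 - 0 = 57.333333

57.333333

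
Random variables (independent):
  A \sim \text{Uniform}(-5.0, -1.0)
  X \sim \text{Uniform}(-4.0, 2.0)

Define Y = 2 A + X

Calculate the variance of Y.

For independent RVs: Var(aX + bY) = a²Var(X) + b²Var(Y)
Var(A) = 1.3333333
Var(X) = 3
Var(Y) = 2²*1.3333333 + 1²*3
= 4*1.3333333 + 1*3 = 8.3333333

8.3333333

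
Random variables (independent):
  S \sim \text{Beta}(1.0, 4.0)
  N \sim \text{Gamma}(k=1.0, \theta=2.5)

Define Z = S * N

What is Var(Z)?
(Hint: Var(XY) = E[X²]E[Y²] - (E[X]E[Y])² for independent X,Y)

Var(XY) = E[X²]E[Y²] - (E[X]E[Y])²
E[S] = 0.2, Var(S) = 0.026666667
E[N] = 2.5, Var(N) = 6.25
E[S²] = 0.026666667 + 0.2² = 0.066666667
E[N²] = 6.25 + 2.5² = 12.5
Var(Z) = 0.066666667*12.5 - (0.2*2.5)²
= 0.83333333 - 0.25 = 0.58333333

0.58333333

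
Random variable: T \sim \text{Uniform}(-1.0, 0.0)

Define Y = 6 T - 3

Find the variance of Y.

For Y = aT + b: Var(Y) = a² * Var(T)
Var(T) = (0 + 1)^2/12 = 0.083333333
Var(Y) = 6² * 0.083333333 = 36 * 0.083333333 = 3

3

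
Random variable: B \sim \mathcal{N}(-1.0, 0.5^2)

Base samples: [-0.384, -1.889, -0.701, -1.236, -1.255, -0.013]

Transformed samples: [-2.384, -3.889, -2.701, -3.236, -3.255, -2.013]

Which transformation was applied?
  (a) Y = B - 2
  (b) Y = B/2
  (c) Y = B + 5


Checking option (a) Y = B - 2:
  B = -0.384 -> Y = -2.384 ✓
  B = -1.889 -> Y = -3.889 ✓
  B = -0.701 -> Y = -2.701 ✓
All samples match this transformation.

(a) B - 2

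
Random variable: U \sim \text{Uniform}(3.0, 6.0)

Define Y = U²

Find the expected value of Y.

E[U²] = Var(U) + (E[U])² = 0.75 + 20.25 = 21

21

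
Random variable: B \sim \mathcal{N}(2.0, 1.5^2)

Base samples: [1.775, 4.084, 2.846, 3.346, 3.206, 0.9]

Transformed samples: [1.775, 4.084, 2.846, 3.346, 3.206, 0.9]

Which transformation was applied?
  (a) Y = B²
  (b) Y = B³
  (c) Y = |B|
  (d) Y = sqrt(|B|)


Checking option (c) Y = |B|:
  B = 1.775 -> Y = 1.775 ✓
  B = 4.084 -> Y = 4.084 ✓
  B = 2.846 -> Y = 2.846 ✓
All samples match this transformation.

(c) |B|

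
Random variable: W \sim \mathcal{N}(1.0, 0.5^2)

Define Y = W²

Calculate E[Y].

E[W²] = Var(W) + (E[W])² = 0.25 + 1 = 1.25

1.25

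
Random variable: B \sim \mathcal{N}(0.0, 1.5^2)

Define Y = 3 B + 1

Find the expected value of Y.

For Y = 3B + 1:
E[Y] = 3 * E[B] + 1
E[B] = 0.0 = 0
E[Y] = 3 * 0 + 1 = 1

1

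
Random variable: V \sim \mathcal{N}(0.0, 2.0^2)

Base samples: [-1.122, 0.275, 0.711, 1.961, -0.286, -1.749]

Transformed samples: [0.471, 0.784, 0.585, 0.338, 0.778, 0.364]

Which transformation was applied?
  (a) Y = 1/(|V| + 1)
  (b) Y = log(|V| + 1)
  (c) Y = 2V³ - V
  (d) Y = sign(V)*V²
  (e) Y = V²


Checking option (a) Y = 1/(|V| + 1):
  V = -1.122 -> Y = 0.471 ✓
  V = 0.275 -> Y = 0.784 ✓
  V = 0.711 -> Y = 0.585 ✓
All samples match this transformation.

(a) 1/(|V| + 1)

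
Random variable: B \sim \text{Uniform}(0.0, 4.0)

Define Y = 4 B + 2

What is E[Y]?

For Y = 4B + 2:
E[Y] = 4 * E[B] + 2
E[B] = (0 + 4)/2 = 2
E[Y] = 4 * 2 + 2 = 10

10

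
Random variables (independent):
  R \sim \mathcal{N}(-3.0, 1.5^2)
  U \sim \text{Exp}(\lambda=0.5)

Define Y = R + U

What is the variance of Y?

For independent RVs: Var(aX + bY) = a²Var(X) + b²Var(Y)
Var(R) = 2.25
Var(U) = 4
Var(Y) = 1²*2.25 + 1²*4
= 1*2.25 + 1*4 = 6.25

6.25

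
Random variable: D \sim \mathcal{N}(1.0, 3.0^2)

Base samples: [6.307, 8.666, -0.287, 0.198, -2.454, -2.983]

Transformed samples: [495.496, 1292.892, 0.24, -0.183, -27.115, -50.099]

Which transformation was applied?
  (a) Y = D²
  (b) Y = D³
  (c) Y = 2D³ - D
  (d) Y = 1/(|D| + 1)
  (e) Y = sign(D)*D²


Checking option (c) Y = 2D³ - D:
  D = 6.307 -> Y = 495.496 ✓
  D = 8.666 -> Y = 1292.892 ✓
  D = -0.287 -> Y = 0.24 ✓
All samples match this transformation.

(c) 2D³ - D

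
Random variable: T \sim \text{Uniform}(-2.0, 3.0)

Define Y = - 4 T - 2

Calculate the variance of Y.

For Y = aT + b: Var(Y) = a² * Var(T)
Var(T) = (3 + 2)^2/12 = 2.0833333
Var(Y) = (-4)² * 2.0833333 = 16 * 2.0833333 = 33.333333

33.333333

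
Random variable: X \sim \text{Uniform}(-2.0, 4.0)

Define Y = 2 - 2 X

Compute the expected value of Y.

For Y = -2X + 2:
E[Y] = -2 * E[X] + 2
E[X] = (-2 + 4)/2 = 1
E[Y] = -2 * 1 + 2 = 0

0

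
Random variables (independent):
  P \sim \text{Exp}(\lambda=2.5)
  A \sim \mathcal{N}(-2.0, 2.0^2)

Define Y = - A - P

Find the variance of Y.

For independent RVs: Var(aX + bY) = a²Var(X) + b²Var(Y)
Var(P) = 0.16
Var(A) = 4
Var(Y) = (-1)²*0.16 + (-1)²*4
= 1*0.16 + 1*4 = 4.16

4.16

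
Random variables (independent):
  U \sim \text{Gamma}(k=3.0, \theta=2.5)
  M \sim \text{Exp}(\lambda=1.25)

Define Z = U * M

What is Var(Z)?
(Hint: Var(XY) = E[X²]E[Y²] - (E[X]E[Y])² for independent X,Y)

Var(XY) = E[X²]E[Y²] - (E[X]E[Y])²
E[U] = 7.5, Var(U) = 18.75
E[M] = 0.8, Var(M) = 0.64
E[U²] = 18.75 + 7.5² = 75
E[M²] = 0.64 + 0.8² = 1.28
Var(Z) = 75*1.28 - (7.5*0.8)²
= 96 - 36 = 60

60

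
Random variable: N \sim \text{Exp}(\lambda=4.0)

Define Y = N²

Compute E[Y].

Using E[X²] = Var(X) + (E[X])²:
E[N] = 0.25
Var(N) = 1/4.0^2 = 0.0625
E[N²] = 0.0625 + 0.25² = 0.0625 + 0.0625 = 0.125

0.125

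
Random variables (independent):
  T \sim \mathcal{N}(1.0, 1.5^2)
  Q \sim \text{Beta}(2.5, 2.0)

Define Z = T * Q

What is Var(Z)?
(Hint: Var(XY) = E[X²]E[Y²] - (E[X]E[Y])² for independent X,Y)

Var(XY) = E[X²]E[Y²] - (E[X]E[Y])²
E[T] = 1, Var(T) = 2.25
E[Q] = 0.55555556, Var(Q) = 0.044893378
E[T²] = 2.25 + 1² = 3.25
E[Q²] = 0.044893378 + 0.55555556² = 0.35353535
Var(Z) = 3.25*0.35353535 - (1*0.55555556)²
= 1.1489899 - 0.30864198 = 0.84034792

0.84034792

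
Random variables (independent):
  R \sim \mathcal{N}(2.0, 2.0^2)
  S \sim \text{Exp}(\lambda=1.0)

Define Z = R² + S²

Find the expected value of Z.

E[Z] = E[R²] + E[S²]
E[R²] = Var(R) + E[R]² = 4 + 4 = 8
E[S²] = Var(S) + E[S]² = 1 + 1 = 2
E[Z] = 8 + 2 = 10

10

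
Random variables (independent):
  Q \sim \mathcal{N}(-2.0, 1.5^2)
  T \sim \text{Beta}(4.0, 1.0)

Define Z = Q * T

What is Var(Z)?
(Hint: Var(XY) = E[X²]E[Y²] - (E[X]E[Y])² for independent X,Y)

Var(XY) = E[X²]E[Y²] - (E[X]E[Y])²
E[Q] = -2, Var(Q) = 2.25
E[T] = 0.8, Var(T) = 0.026666667
E[Q²] = 2.25 + (-2)² = 6.25
E[T²] = 0.026666667 + 0.8² = 0.66666667
Var(Z) = 6.25*0.66666667 - (-2*0.8)²
= 4.1666667 - 2.56 = 1.6066667

1.6066667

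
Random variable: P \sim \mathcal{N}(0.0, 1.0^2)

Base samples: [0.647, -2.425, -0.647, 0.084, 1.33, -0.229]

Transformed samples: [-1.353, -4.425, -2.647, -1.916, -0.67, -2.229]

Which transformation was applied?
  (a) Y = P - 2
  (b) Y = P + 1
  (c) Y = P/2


Checking option (a) Y = P - 2:
  P = 0.647 -> Y = -1.353 ✓
  P = -2.425 -> Y = -4.425 ✓
  P = -0.647 -> Y = -2.647 ✓
All samples match this transformation.

(a) P - 2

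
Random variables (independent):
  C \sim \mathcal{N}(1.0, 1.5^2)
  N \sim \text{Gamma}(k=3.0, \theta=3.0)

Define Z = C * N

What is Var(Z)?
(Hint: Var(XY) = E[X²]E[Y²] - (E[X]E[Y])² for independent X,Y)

Var(XY) = E[X²]E[Y²] - (E[X]E[Y])²
E[C] = 1, Var(C) = 2.25
E[N] = 9, Var(N) = 27
E[C²] = 2.25 + 1² = 3.25
E[N²] = 27 + 9² = 108
Var(Z) = 3.25*108 - (1*9)²
= 351 - 81 = 270

270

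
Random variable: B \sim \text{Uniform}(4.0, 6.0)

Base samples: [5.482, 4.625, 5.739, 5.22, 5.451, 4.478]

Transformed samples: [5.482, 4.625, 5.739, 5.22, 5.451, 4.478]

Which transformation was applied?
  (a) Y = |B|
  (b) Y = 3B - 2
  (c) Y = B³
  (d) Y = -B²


Checking option (a) Y = |B|:
  B = 5.482 -> Y = 5.482 ✓
  B = 4.625 -> Y = 4.625 ✓
  B = 5.739 -> Y = 5.739 ✓
All samples match this transformation.

(a) |B|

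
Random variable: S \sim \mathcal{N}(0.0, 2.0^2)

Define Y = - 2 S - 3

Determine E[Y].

For Y = -2S - 3:
E[Y] = -2 * E[S] - 3
E[S] = 0.0 = 0
E[Y] = -2 * 0 - 3 = -3

-3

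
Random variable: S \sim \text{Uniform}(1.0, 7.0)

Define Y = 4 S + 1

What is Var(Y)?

For Y = aS + b: Var(Y) = a² * Var(S)
Var(S) = (7 - 1)^2/12 = 3
Var(Y) = 4² * 3 = 16 * 3 = 48

48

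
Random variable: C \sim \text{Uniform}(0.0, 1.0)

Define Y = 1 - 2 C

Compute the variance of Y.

For Y = aC + b: Var(Y) = a² * Var(C)
Var(C) = (1 - 0)^2/12 = 0.083333333
Var(Y) = (-2)² * 0.083333333 = 4 * 0.083333333 = 0.33333333

0.33333333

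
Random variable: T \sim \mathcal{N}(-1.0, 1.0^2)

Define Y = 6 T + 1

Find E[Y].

For Y = 6T + 1:
E[Y] = 6 * E[T] + 1
E[T] = -1.0 = -1
E[Y] = 6 * (-1) + 1 = -5

-5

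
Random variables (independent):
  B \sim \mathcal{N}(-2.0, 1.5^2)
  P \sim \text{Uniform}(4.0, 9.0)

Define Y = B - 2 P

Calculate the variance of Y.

For independent RVs: Var(aX + bY) = a²Var(X) + b²Var(Y)
Var(B) = 2.25
Var(P) = 2.0833333
Var(Y) = 1²*2.25 + (-2)²*2.0833333
= 1*2.25 + 4*2.0833333 = 10.583333

10.583333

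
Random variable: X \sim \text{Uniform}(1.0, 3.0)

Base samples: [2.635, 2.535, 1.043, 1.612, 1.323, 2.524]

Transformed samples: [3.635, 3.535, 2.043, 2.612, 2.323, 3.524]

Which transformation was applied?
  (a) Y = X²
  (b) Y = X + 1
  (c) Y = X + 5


Checking option (b) Y = X + 1:
  X = 2.635 -> Y = 3.635 ✓
  X = 2.535 -> Y = 3.535 ✓
  X = 1.043 -> Y = 2.043 ✓
All samples match this transformation.

(b) X + 1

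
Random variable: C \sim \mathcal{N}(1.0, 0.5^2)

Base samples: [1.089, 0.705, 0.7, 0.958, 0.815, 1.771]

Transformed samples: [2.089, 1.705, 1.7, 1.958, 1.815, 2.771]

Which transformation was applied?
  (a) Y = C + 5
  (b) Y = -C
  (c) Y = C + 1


Checking option (c) Y = C + 1:
  C = 1.089 -> Y = 2.089 ✓
  C = 0.705 -> Y = 1.705 ✓
  C = 0.7 -> Y = 1.7 ✓
All samples match this transformation.

(c) C + 1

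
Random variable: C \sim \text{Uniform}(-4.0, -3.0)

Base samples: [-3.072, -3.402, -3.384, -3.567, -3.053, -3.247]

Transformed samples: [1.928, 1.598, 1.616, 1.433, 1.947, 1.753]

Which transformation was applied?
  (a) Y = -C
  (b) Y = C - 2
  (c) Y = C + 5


Checking option (c) Y = C + 5:
  C = -3.072 -> Y = 1.928 ✓
  C = -3.402 -> Y = 1.598 ✓
  C = -3.384 -> Y = 1.616 ✓
All samples match this transformation.

(c) C + 5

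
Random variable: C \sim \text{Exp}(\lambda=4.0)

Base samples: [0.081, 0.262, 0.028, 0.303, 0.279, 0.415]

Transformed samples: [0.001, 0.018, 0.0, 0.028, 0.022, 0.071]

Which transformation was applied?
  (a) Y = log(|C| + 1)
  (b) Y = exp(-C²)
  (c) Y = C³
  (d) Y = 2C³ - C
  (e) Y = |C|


Checking option (c) Y = C³:
  C = 0.081 -> Y = 0.001 ✓
  C = 0.262 -> Y = 0.018 ✓
  C = 0.028 -> Y = 0.0 ✓
All samples match this transformation.

(c) C³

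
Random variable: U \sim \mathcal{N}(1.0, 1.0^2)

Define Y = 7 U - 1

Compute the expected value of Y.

For Y = 7U - 1:
E[Y] = 7 * E[U] - 1
E[U] = 1.0 = 1
E[Y] = 7 * 1 - 1 = 6

6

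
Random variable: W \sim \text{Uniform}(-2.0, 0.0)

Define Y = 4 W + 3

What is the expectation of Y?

For Y = 4W + 3:
E[Y] = 4 * E[W] + 3
E[W] = (-2 + 0)/2 = -1
E[Y] = 4 * (-1) + 3 = -1

-1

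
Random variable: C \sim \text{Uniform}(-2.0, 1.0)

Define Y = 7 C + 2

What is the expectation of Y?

For Y = 7C + 2:
E[Y] = 7 * E[C] + 2
E[C] = (-2 + 1)/2 = -0.5
E[Y] = 7 * (-0.5) + 2 = -1.5

-1.5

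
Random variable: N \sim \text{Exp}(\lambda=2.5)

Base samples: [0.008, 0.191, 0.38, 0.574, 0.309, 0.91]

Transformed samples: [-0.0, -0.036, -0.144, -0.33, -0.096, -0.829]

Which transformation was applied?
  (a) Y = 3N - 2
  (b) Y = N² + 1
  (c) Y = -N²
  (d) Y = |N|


Checking option (c) Y = -N²:
  N = 0.008 -> Y = -0.0 ✓
  N = 0.191 -> Y = -0.036 ✓
  N = 0.38 -> Y = -0.144 ✓
All samples match this transformation.

(c) -N²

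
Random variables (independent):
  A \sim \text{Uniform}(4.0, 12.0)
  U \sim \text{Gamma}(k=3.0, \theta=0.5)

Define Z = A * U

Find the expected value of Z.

For independent RVs: E[XY] = E[X]*E[Y]
E[A] = 8
E[U] = 1.5
E[Z] = 8 * 1.5 = 12

12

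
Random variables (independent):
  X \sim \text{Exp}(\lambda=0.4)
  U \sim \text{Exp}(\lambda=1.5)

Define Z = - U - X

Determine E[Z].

E[Z] = -1*E[X] - 1*E[U]
E[X] = 2.5
E[U] = 0.66666667
E[Z] = -1*2.5 - 1*0.66666667 = -3.1666667

-3.1666667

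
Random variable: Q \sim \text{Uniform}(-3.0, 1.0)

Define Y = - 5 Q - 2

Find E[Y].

For Y = -5Q - 2:
E[Y] = -5 * E[Q] - 2
E[Q] = (-3 + 1)/2 = -1
E[Y] = -5 * (-1) - 2 = 3

3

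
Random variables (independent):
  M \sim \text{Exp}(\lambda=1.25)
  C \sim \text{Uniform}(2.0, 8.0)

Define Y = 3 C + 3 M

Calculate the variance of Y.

For independent RVs: Var(aX + bY) = a²Var(X) + b²Var(Y)
Var(M) = 0.64
Var(C) = 3
Var(Y) = 3²*0.64 + 3²*3
= 9*0.64 + 9*3 = 32.76

32.76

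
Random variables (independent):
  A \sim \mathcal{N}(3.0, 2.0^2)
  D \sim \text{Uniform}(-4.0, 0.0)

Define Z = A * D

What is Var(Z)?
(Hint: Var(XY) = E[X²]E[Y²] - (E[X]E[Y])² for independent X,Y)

Var(XY) = E[X²]E[Y²] - (E[X]E[Y])²
E[A] = 3, Var(A) = 4
E[D] = -2, Var(D) = 1.3333333
E[A²] = 4 + 3² = 13
E[D²] = 1.3333333 + (-2)² = 5.3333333
Var(Z) = 13*5.3333333 - (3*(-2))²
= 69.333333 - 36 = 33.333333

33.333333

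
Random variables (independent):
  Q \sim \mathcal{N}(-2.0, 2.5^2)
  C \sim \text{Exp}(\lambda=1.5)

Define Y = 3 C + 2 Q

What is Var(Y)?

For independent RVs: Var(aX + bY) = a²Var(X) + b²Var(Y)
Var(Q) = 6.25
Var(C) = 0.44444444
Var(Y) = 2²*6.25 + 3²*0.44444444
= 4*6.25 + 9*0.44444444 = 29

29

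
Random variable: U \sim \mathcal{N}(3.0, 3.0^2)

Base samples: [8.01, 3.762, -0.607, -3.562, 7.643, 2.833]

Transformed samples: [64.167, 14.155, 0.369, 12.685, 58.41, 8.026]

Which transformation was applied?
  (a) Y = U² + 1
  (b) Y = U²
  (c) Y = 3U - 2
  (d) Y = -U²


Checking option (b) Y = U²:
  U = 8.01 -> Y = 64.167 ✓
  U = 3.762 -> Y = 14.155 ✓
  U = -0.607 -> Y = 0.369 ✓
All samples match this transformation.

(b) U²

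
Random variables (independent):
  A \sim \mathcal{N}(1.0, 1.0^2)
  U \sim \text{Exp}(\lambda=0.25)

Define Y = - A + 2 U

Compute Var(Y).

For independent RVs: Var(aX + bY) = a²Var(X) + b²Var(Y)
Var(A) = 1
Var(U) = 16
Var(Y) = (-1)²*1 + 2²*16
= 1*1 + 4*16 = 65

65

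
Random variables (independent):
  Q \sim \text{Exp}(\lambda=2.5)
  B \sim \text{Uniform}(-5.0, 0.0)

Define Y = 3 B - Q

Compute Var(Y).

For independent RVs: Var(aX + bY) = a²Var(X) + b²Var(Y)
Var(Q) = 0.16
Var(B) = 2.0833333
Var(Y) = (-1)²*0.16 + 3²*2.0833333
= 1*0.16 + 9*2.0833333 = 18.91

18.91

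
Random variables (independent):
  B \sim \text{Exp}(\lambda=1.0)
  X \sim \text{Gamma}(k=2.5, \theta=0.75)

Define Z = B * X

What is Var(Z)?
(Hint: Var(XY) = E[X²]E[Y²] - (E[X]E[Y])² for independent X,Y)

Var(XY) = E[X²]E[Y²] - (E[X]E[Y])²
E[B] = 1, Var(B) = 1
E[X] = 1.875, Var(X) = 1.40625
E[B²] = 1 + 1² = 2
E[X²] = 1.40625 + 1.875² = 4.921875
Var(Z) = 2*4.921875 - (1*1.875)²
= 9.84375 - 3.515625 = 6.328125

6.328125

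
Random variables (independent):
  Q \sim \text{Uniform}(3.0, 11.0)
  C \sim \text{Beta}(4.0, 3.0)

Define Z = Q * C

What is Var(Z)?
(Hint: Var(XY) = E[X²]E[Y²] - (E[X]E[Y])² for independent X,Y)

Var(XY) = E[X²]E[Y²] - (E[X]E[Y])²
E[Q] = 7, Var(Q) = 5.3333333
E[C] = 0.57142857, Var(C) = 0.030612245
E[Q²] = 5.3333333 + 7² = 54.333333
E[C²] = 0.030612245 + 0.57142857² = 0.35714286
Var(Z) = 54.333333*0.35714286 - (7*0.57142857)²
= 19.404762 - 16 = 3.4047619

3.4047619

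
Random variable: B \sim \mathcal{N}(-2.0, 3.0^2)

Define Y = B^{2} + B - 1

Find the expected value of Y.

E[Y] = 1*E[B²] + 1*E[B] - 1
E[B] = -2
E[B²] = Var(B) + (E[B])² = 9 + 4 = 13
E[Y] = 1*13 + 1*(-2) - 1 = 10

10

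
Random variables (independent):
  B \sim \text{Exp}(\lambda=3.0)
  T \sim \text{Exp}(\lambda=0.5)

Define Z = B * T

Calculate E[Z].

For independent RVs: E[XY] = E[X]*E[Y]
E[B] = 0.33333333
E[T] = 2
E[Z] = 0.33333333 * 2 = 0.66666667

0.66666667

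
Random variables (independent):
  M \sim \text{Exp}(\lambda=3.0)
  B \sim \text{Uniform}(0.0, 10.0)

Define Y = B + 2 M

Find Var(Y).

For independent RVs: Var(aX + bY) = a²Var(X) + b²Var(Y)
Var(M) = 0.11111111
Var(B) = 8.3333333
Var(Y) = 2²*0.11111111 + 1²*8.3333333
= 4*0.11111111 + 1*8.3333333 = 8.7777778

8.7777778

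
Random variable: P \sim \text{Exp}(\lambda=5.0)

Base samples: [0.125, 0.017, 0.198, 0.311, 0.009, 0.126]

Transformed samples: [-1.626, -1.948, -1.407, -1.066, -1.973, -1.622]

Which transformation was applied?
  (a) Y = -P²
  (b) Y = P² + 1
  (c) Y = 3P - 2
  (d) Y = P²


Checking option (c) Y = 3P - 2:
  P = 0.125 -> Y = -1.626 ✓
  P = 0.017 -> Y = -1.948 ✓
  P = 0.198 -> Y = -1.407 ✓
All samples match this transformation.

(c) 3P - 2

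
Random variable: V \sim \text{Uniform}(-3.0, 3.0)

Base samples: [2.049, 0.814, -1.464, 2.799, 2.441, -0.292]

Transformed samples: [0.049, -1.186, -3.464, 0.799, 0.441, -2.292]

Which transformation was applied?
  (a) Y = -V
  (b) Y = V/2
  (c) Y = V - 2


Checking option (c) Y = V - 2:
  V = 2.049 -> Y = 0.049 ✓
  V = 0.814 -> Y = -1.186 ✓
  V = -1.464 -> Y = -3.464 ✓
All samples match this transformation.

(c) V - 2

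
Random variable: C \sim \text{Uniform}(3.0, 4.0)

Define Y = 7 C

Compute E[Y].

For Y = 7C:
E[Y] = 7 * E[C]
E[C] = (3 + 4)/2 = 3.5
E[Y] = 7 * 3.5 = 24.5

24.5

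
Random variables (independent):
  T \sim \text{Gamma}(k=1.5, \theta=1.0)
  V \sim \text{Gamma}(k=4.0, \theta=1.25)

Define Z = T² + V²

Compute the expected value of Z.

E[Z] = E[T²] + E[V²]
E[T²] = Var(T) + E[T]² = 1.5 + 2.25 = 3.75
E[V²] = Var(V) + E[V]² = 6.25 + 25 = 31.25
E[Z] = 3.75 + 31.25 = 35

35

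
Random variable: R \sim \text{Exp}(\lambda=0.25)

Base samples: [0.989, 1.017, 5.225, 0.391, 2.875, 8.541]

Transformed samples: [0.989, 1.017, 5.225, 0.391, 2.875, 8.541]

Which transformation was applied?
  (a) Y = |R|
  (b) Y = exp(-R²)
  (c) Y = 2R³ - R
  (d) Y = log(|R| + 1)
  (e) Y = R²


Checking option (a) Y = |R|:
  R = 0.989 -> Y = 0.989 ✓
  R = 1.017 -> Y = 1.017 ✓
  R = 5.225 -> Y = 5.225 ✓
All samples match this transformation.

(a) |R|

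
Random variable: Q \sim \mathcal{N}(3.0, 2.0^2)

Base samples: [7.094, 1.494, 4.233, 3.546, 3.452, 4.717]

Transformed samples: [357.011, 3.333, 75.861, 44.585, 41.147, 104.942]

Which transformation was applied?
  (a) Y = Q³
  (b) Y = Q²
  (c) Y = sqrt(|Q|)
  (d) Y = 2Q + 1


Checking option (a) Y = Q³:
  Q = 7.094 -> Y = 357.011 ✓
  Q = 1.494 -> Y = 3.333 ✓
  Q = 4.233 -> Y = 75.861 ✓
All samples match this transformation.

(a) Q³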